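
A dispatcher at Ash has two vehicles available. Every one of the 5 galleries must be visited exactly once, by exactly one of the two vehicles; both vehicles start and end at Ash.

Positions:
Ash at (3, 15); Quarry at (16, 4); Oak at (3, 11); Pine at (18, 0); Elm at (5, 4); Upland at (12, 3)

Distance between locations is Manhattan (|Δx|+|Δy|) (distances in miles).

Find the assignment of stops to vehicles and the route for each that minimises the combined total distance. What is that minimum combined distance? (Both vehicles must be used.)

Minimum combined distance: 68 miles.

There are 2^4 − 1 = 15 ways to divide the 5 stops into two non-empty groups. For each, the best each vehicle can do is its own shortest tour through its group:
  {Quarry} + {Oak, Pine, Elm, Upland}: 48 + 60 = 108
  {Oak} + {Quarry, Pine, Elm, Upland}: 8 + 60 = 68
  {Quarry, Oak} + {Pine, Elm, Upland}: 48 + 60 = 108
  {Pine} + {Quarry, Oak, Elm, Upland}: 60 + 50 = 110
  {Quarry, Pine} + {Oak, Elm, Upland}: 60 + 42 = 102
  {Oak, Pine} + {Quarry, Elm, Upland}: 60 + 50 = 110
  … (15 splits in total)
Best: vehicle 1 Ash → Oak → Ash = 8; vehicle 2 Ash → Quarry → Pine → Upland → Elm → Ash = 60; combined 68.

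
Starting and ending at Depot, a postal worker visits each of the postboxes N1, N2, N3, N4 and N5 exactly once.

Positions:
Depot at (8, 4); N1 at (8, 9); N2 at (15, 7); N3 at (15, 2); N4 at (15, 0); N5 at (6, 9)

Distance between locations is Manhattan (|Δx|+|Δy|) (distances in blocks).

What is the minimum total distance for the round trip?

There are 60 distinct closed tours to check (reversals are equivalent).
Depot→N1→N2→N3→N4→N5→Depot: 5+9+5+2+18+7 = 46
Depot→N1→N2→N3→N5→N4→Depot: 5+9+5+16+18+11 = 64
Depot→N1→N2→N4→N3→N5→Depot: 5+9+7+2+16+7 = 46
Depot→N1→N2→N4→N5→N3→Depot: 5+9+7+18+16+9 = 64
Depot→N1→N2→N5→N3→N4→Depot: 5+9+11+16+2+11 = 54
Depot→N1→N2→N5→N4→N3→Depot: 5+9+11+18+2+9 = 54
Depot→N1→N3→N2→N4→N5→Depot: 5+14+5+7+18+7 = 56
Depot→N1→N3→N2→N5→N4→Depot: 5+14+5+11+18+11 = 64
Depot→N1→N3→N4→N2→N5→Depot: 5+14+2+7+11+7 = 46
Depot→N1→N3→N4→N5→N2→Depot: 5+14+2+18+11+10 = 60
Depot→N1→N3→N5→N2→N4→Depot: 5+14+16+11+7+11 = 64
Depot→N1→N3→N5→N4→N2→Depot: 5+14+16+18+7+10 = 70
Depot→N1→N4→N2→N3→N5→Depot: 5+16+7+5+16+7 = 56
Depot→N1→N4→N2→N5→N3→Depot: 5+16+7+11+16+9 = 64
… (46 more)
Depot→N1→N5→N2→N3→N4→Depot: 5+2+11+5+2+11 = 36  ← best
The minimum is 36.
One optimal route: Depot → N1 → N5 → N2 → N3 → N4 → Depot (or its reverse).

Shortest round trip = 36 blocks.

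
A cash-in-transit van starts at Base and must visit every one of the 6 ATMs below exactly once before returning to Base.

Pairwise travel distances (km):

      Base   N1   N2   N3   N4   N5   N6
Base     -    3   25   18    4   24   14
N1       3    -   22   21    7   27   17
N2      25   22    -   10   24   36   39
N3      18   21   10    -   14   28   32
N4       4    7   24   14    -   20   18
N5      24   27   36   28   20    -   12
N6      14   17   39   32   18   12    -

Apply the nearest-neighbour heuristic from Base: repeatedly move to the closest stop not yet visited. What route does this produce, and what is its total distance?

From Base: distances to unvisited — N1=3, N4=4, N6=14, N3=18, N5=24, N2=25. Nearest is N1 (3).
From N1: distances to unvisited — N4=7, N6=17, N3=21, N2=22, N5=27. Nearest is N4 (7).
From N4: distances to unvisited — N3=14, N6=18, N5=20, N2=24. Nearest is N3 (14).
From N3: distances to unvisited — N2=10, N5=28, N6=32. Nearest is N2 (10).
From N2: distances to unvisited — N5=36, N6=39. Nearest is N5 (36).
From N5: distances to unvisited — N6=12. Nearest is N6 (12).
Return N6→Base: 14.
Total = 3 + 7 + 14 + 10 + 36 + 12 + 14 = 96.

Nearest-neighbour total = 96 km; route Base → N1 → N4 → N3 → N2 → N5 → N6 → Base.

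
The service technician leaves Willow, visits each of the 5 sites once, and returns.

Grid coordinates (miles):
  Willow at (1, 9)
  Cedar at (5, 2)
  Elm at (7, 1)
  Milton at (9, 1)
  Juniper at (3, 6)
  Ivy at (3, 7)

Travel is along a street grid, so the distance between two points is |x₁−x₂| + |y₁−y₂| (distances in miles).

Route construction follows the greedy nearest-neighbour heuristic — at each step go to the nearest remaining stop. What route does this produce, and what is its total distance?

Willow → [Ivy:4 / Juniper:5 / Cedar:11 / Elm:14 / Milton:16] → Ivy (4)
Ivy → [Juniper:1 / Cedar:7 / Elm:10 / Milton:12] → Juniper (1)
Juniper → [Cedar:6 / Elm:9 / Milton:11] → Cedar (6)
Cedar → [Elm:3 / Milton:5] → Elm (3)
Elm → [Milton:2] → Milton (2)
Return Milton→Willow: 16.
Total = 4 + 1 + 6 + 3 + 2 + 16 = 32.

Total distance 32 miles via the nearest-neighbour route Willow → Ivy → Juniper → Cedar → Elm → Milton → Willow.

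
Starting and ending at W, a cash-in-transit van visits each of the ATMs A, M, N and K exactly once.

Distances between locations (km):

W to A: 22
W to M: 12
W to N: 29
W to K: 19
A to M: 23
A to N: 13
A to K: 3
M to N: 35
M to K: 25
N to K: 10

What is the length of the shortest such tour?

W→A→M→N→K→W: 22+23+35+10+19 = 109
W→A→M→K→N→W: 22+23+25+10+29 = 109
W→A→N→M→K→W: 22+13+35+25+19 = 114
W→A→N→K→M→W: 22+13+10+25+12 = 82
W→A→K→M→N→W: 22+3+25+35+29 = 114
W→A→K→N→M→W: 22+3+10+35+12 = 82
W→M→A→N→K→W: 12+23+13+10+19 = 77
W→M→A→K→N→W: 12+23+3+10+29 = 77
W→M→N→A→K→W: 12+35+13+3+19 = 82
W→M→K→A→N→W: 12+25+3+13+29 = 82
W→N→A→M→K→W: 29+13+23+25+19 = 109
W→N→M→A→K→W: 29+35+23+3+19 = 109
The minimum is 77.
One optimal route: W → M → A → N → K → W (or its reverse).

77 km — the shortest possible round trip.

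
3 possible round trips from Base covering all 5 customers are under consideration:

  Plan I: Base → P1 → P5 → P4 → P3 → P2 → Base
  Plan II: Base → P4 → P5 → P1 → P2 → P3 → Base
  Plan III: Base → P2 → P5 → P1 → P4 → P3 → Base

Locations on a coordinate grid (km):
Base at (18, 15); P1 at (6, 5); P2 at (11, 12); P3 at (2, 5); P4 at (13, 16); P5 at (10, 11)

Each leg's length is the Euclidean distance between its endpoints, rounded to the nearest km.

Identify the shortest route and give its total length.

Plan I: 16 + 7 + 6 + 16 + 11 + 8 = 64
Plan II: 5 + 6 + 7 + 9 + 11 + 19 = 57
Plan III: 8 + 1 + 7 + 13 + 16 + 19 = 64

57 km — Plan II is the shortest.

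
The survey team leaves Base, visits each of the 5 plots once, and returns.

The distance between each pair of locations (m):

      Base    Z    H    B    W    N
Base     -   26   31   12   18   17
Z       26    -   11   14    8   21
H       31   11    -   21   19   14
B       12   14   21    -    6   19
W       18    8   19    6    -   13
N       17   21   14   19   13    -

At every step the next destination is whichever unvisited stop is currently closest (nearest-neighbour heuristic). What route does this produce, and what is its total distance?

Nearest-neighbour total = 68 m; route Base → B → W → Z → H → N → Base.

From Base: distances to unvisited — B=12, N=17, W=18, Z=26, H=31. Nearest is B (12).
From B: distances to unvisited — W=6, Z=14, N=19, H=21. Nearest is W (6).
From W: distances to unvisited — Z=8, N=13, H=19. Nearest is Z (8).
From Z: distances to unvisited — H=11, N=21. Nearest is H (11).
From H: distances to unvisited — N=14. Nearest is N (14).
Return N→Base: 17.
Total = 12 + 6 + 8 + 11 + 14 + 17 = 68.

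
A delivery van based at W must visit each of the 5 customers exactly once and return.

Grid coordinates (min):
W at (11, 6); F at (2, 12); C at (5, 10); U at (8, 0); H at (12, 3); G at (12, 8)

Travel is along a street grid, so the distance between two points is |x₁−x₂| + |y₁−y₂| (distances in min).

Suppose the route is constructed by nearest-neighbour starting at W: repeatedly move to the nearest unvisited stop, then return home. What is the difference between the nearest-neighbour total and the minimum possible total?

Excess over optimum: 2 min.

From W: G=3, H=4, U=9, C=10, F=15 → choose G (3).
From G: H=5, C=9, U=12, F=14 → choose H (5).
From H: U=7, C=14, F=19 → choose U (7).
From U: C=13, F=18 → choose C (13).
From C: F=5 → choose F (5).
NN route W → G → H → U → C → F → W costs 48.
Optimal: W → H → U → F → C → G → W costs 46 (by enumerating all 60 distinct tours).
Excess = 48 − 46 = 2.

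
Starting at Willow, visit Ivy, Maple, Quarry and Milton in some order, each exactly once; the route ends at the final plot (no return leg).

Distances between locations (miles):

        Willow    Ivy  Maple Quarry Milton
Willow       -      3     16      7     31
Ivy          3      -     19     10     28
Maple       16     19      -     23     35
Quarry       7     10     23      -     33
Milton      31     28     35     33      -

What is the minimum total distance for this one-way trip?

Minimum one-way distance = 71 miles.

There are 4! = 24 possible orderings.
Willow → Ivy → Maple → Quarry → Milton: 3+19+23+33 = 78
Willow → Ivy → Maple → Milton → Quarry: 3+19+35+33 = 90
Willow → Ivy → Quarry → Maple → Milton: 3+10+23+35 = 71
Willow → Ivy → Quarry → Milton → Maple: 3+10+33+35 = 81
Willow → Ivy → Milton → Maple → Quarry: 3+28+35+23 = 89
Willow → Ivy → Milton → Quarry → Maple: 3+28+33+23 = 87
Willow → Maple → Ivy → Quarry → Milton: 16+19+10+33 = 78
Willow → Maple → Ivy → Milton → Quarry: 16+19+28+33 = 96
Willow → Maple → Quarry → Ivy → Milton: 16+23+10+28 = 77
Willow → Maple → Quarry → Milton → Ivy: 16+23+33+28 = 100
Willow → Maple → Milton → Ivy → Quarry: 16+35+28+10 = 89
Willow → Maple → Milton → Quarry → Ivy: 16+35+33+10 = 94
Willow → Quarry → Ivy → Maple → Milton: 7+10+19+35 = 71
Willow → Quarry → Ivy → Milton → Maple: 7+10+28+35 = 80
… (10 more)
The minimum is 71.
One shortest path: Willow → Ivy → Quarry → Maple → Milton.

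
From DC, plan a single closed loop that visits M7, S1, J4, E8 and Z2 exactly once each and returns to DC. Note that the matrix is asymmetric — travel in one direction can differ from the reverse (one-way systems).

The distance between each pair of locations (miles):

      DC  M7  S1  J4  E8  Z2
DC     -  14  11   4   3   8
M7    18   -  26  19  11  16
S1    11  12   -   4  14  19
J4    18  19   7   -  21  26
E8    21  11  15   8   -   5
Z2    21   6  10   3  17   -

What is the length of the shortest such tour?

DC-M7-S1-J4-E8-Z2-DC: 14+26+4+21+5+21 = 91
DC-M7-S1-J4-Z2-E8-DC: 14+26+4+26+17+21 = 108
DC-M7-S1-E8-J4-Z2-DC: 14+26+14+8+26+21 = 109
DC-M7-S1-E8-Z2-J4-DC: 14+26+14+5+3+18 = 80
DC-M7-S1-Z2-J4-E8-DC: 14+26+19+3+21+21 = 104
DC-M7-S1-Z2-E8-J4-DC: 14+26+19+17+8+18 = 102
DC-M7-J4-S1-E8-Z2-DC: 14+19+7+14+5+21 = 80
DC-M7-J4-S1-Z2-E8-DC: 14+19+7+19+17+21 = 97
DC-M7-J4-E8-S1-Z2-DC: 14+19+21+15+19+21 = 109
DC-M7-J4-E8-Z2-S1-DC: 14+19+21+5+10+11 = 80
DC-M7-J4-Z2-S1-E8-DC: 14+19+26+10+14+21 = 104
DC-M7-J4-Z2-E8-S1-DC: 14+19+26+17+15+11 = 102
DC-M7-E8-S1-J4-Z2-DC: 14+11+15+4+26+21 = 91
DC-M7-E8-S1-Z2-J4-DC: 14+11+15+19+3+18 = 80
… (106 more)
DC-E8-Z2-J4-S1-M7-DC: 3+5+3+7+12+18 = 48  ← best
The minimum is 48.
One optimal route: DC → E8 → Z2 → J4 → S1 → M7 → DC.

Minimum total distance: 48 miles.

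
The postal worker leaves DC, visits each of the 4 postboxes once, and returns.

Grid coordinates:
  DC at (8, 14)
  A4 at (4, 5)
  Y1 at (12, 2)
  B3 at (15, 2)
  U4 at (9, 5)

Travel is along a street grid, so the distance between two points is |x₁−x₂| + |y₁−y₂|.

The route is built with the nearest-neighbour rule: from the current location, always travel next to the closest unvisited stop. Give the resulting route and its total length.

48 along DC → U4 → A4 → Y1 → B3 → DC.

DC → [U4:10 / A4:13 / Y1:16 / B3:19] → U4 (10)
U4 → [A4:5 / Y1:6 / B3:9] → A4 (5)
A4 → [Y1:11 / B3:14] → Y1 (11)
Y1 → [B3:3] → B3 (3)
Return B3→DC: 19.
Total = 10 + 5 + 11 + 3 + 19 = 48.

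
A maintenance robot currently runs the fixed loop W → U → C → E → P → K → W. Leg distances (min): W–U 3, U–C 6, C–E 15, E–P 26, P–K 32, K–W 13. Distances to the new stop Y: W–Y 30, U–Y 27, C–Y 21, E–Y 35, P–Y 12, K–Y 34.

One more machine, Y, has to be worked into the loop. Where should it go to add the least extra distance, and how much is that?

Insertion cost between consecutive stops i–j is d(i,Y) + d(Y,j) − d(i,j):
  between W and U: 30 + 27 − 3 = 54
  between U and C: 27 + 21 − 6 = 42
  between C and E: 21 + 35 − 15 = 41
  between E and P: 35 + 12 − 26 = 21
  between P and K: 12 + 34 − 32 = 14
  between K and W: 34 + 30 − 13 = 51
Cheapest insertion is between P and K, adding 14.
New total = 95 + 14 = 109.

+14 min — insert Y between P and K.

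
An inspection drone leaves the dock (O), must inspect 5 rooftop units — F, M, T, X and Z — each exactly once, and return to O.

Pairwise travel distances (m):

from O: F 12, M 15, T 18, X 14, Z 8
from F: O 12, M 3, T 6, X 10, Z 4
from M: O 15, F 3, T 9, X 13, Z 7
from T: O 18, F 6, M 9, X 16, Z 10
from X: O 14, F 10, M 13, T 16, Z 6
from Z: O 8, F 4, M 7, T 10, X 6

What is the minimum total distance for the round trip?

O → F → M → T → X → Z → O: 12+3+9+16+6+8 = 54
O → F → M → T → Z → X → O: 12+3+9+10+6+14 = 54
O → F → M → X → T → Z → O: 12+3+13+16+10+8 = 62
O → F → M → X → Z → T → O: 12+3+13+6+10+18 = 62
O → F → M → Z → T → X → O: 12+3+7+10+16+14 = 62
O → F → M → Z → X → T → O: 12+3+7+6+16+18 = 62
O → F → T → M → X → Z → O: 12+6+9+13+6+8 = 54
O → F → T → M → Z → X → O: 12+6+9+7+6+14 = 54
O → F → T → X → M → Z → O: 12+6+16+13+7+8 = 62
O → F → T → X → Z → M → O: 12+6+16+6+7+15 = 62
O → F → T → Z → M → X → O: 12+6+10+7+13+14 = 62
O → F → T → Z → X → M → O: 12+6+10+6+13+15 = 62
O → F → X → M → T → Z → O: 12+10+13+9+10+8 = 62
O → F → X → M → Z → T → O: 12+10+13+7+10+18 = 70
… (46 more)
The minimum is 54.
One optimal route: O → F → M → T → X → Z → O (or its reverse).

Minimum total distance: 54 m.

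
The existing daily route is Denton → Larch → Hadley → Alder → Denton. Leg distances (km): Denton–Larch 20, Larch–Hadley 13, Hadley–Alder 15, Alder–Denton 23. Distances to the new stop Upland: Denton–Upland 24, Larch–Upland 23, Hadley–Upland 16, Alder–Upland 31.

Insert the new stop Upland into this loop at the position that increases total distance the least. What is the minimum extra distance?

+26 km — insert Upland between Larch and Hadley.

Insertion cost between consecutive stops i–j is d(i,Upland) + d(Upland,j) − d(i,j):
  between Denton and Larch: 24 + 23 − 20 = 27
  between Larch and Hadley: 23 + 16 − 13 = 26
  between Hadley and Alder: 16 + 31 − 15 = 32
  between Alder and Denton: 31 + 24 − 23 = 32
Cheapest insertion is between Larch and Hadley, adding 26.
New total = 71 + 26 = 97.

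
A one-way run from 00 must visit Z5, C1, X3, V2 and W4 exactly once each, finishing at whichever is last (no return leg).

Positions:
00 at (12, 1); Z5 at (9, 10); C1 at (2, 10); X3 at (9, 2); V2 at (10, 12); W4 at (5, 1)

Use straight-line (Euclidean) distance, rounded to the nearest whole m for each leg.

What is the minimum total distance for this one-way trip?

25 m — the minimum one-way total.

There are 5! = 120 possible orderings.
00 → Z5 → C1 → X3 → V2 → W4: 9+7+11+10+12 = 49
00 → Z5 → C1 → X3 → W4 → V2: 9+7+11+4+12 = 43
00 → Z5 → C1 → V2 → X3 → W4: 9+7+8+10+4 = 38
00 → Z5 → C1 → V2 → W4 → X3: 9+7+8+12+4 = 40
00 → Z5 → C1 → W4 → X3 → V2: 9+7+9+4+10 = 39
00 → Z5 → C1 → W4 → V2 → X3: 9+7+9+12+10 = 47
00 → Z5 → X3 → C1 → V2 → W4: 9+8+11+8+12 = 48
00 → Z5 → X3 → C1 → W4 → V2: 9+8+11+9+12 = 49
00 → Z5 → X3 → V2 → C1 → W4: 9+8+10+8+9 = 44
00 → Z5 → X3 → V2 → W4 → C1: 9+8+10+12+9 = 48
00 → Z5 → X3 → W4 → C1 → V2: 9+8+4+9+8 = 38
00 → Z5 → X3 → W4 → V2 → C1: 9+8+4+12+8 = 41
00 → Z5 → V2 → C1 → X3 → W4: 9+2+8+11+4 = 34
00 → Z5 → V2 → C1 → W4 → X3: 9+2+8+9+4 = 32
… (106 more)
00 → X3 → W4 → C1 → Z5 → V2: 3+4+9+7+2 = 25  ← best
The minimum is 25.
One shortest path: 00 → X3 → W4 → C1 → Z5 → V2.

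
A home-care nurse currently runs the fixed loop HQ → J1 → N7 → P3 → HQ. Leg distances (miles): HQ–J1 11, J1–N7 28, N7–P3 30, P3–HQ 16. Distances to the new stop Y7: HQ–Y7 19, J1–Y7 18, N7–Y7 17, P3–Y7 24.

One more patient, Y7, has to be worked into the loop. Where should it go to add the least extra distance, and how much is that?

Minimum extra distance: 7 miles, inserting Y7 between J1 and N7.

Insertion cost between consecutive stops i–j is d(i,Y7) + d(Y7,j) − d(i,j):
  between HQ and J1: 19 + 18 − 11 = 26
  between J1 and N7: 18 + 17 − 28 = 7
  between N7 and P3: 17 + 24 − 30 = 11
  between P3 and HQ: 24 + 19 − 16 = 27
Cheapest insertion is between J1 and N7, adding 7.
New total = 85 + 7 = 92.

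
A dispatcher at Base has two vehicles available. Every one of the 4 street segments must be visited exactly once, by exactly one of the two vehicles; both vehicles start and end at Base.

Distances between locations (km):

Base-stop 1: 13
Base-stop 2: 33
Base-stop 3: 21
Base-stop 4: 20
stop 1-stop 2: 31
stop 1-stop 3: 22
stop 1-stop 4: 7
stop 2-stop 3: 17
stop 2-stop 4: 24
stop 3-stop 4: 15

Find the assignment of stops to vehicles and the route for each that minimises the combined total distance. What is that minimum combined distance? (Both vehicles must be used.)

Check every non-empty split of the stops between the two vehicles; for each half take its own optimal tour:
  {stop 1} + {stop 2, stop 3, stop 4}: 26 + 82 = 108
  {stop 2} + {stop 1, stop 3, stop 4}: 66 + 56 = 122
  {stop 1, stop 2} + {stop 3, stop 4}: 77 + 56 = 133
  {stop 3} + {stop 1, stop 2, stop 4}: 42 + 77 = 119
  {stop 1, stop 3} + {stop 2, stop 4}: 56 + 77 = 133
  {stop 2, stop 3} + {stop 1, stop 4}: 71 + 40 = 111
  … (7 splits in total)
Best: vehicle 1 Base → stop 1 → Base = 26; vehicle 2 Base → stop 3 → stop 2 → stop 4 → Base = 82; combined 108.

108 km — the smallest possible combined total.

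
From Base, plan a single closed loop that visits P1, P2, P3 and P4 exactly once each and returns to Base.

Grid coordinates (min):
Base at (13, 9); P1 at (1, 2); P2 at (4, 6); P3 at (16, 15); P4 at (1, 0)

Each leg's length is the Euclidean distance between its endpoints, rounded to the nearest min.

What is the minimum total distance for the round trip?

Base-P1-P2-P3-P4-Base: 14+5+15+21+15 = 70
Base-P1-P2-P4-P3-Base: 14+5+7+21+7 = 54
Base-P1-P3-P2-P4-Base: 14+20+15+7+15 = 71
Base-P1-P3-P4-P2-Base: 14+20+21+7+9 = 71
Base-P1-P4-P2-P3-Base: 14+2+7+15+7 = 45
Base-P1-P4-P3-P2-Base: 14+2+21+15+9 = 61
Base-P2-P1-P3-P4-Base: 9+5+20+21+15 = 70
Base-P2-P1-P4-P3-Base: 9+5+2+21+7 = 44
Base-P2-P3-P1-P4-Base: 9+15+20+2+15 = 61
Base-P2-P4-P1-P3-Base: 9+7+2+20+7 = 45
Base-P3-P1-P2-P4-Base: 7+20+5+7+15 = 54
Base-P3-P2-P1-P4-Base: 7+15+5+2+15 = 44
The minimum is 44.
One optimal route: Base → P2 → P1 → P4 → P3 → Base (or its reverse).

Shortest round trip = 44 min.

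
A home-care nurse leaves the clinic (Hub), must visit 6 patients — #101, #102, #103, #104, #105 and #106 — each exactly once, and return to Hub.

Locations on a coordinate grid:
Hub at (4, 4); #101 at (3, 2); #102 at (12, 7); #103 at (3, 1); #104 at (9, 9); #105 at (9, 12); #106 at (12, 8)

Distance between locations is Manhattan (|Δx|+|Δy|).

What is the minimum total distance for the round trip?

Shortest round trip = 40.

With 6 stops there are 6!/2 = 360 distinct round trips (a route and its reverse cost the same).
Hub - #101 - #102 - #103 - #104 - #105 - #106 - Hub: 3+14+15+14+3+7+12 = 68
Hub - #101 - #102 - #103 - #104 - #106 - #105 - Hub: 3+14+15+14+4+7+13 = 70
Hub - #101 - #102 - #103 - #105 - #104 - #106 - Hub: 3+14+15+17+3+4+12 = 68
Hub - #101 - #102 - #103 - #105 - #106 - #104 - Hub: 3+14+15+17+7+4+10 = 70
Hub - #101 - #102 - #103 - #106 - #104 - #105 - Hub: 3+14+15+16+4+3+13 = 68
Hub - #101 - #102 - #103 - #106 - #105 - #104 - Hub: 3+14+15+16+7+3+10 = 68
Hub - #101 - #102 - #104 - #103 - #105 - #106 - Hub: 3+14+5+14+17+7+12 = 72
Hub - #101 - #102 - #104 - #103 - #106 - #105 - Hub: 3+14+5+14+16+7+13 = 72
… (352 more)
Hub - #101 - #103 - #102 - #106 - #104 - #105 - Hub: 3+1+15+1+4+3+13 = 40  ← best
The minimum is 40.
One optimal route: Hub → #101 → #103 → #102 → #106 → #104 → #105 → Hub (or its reverse).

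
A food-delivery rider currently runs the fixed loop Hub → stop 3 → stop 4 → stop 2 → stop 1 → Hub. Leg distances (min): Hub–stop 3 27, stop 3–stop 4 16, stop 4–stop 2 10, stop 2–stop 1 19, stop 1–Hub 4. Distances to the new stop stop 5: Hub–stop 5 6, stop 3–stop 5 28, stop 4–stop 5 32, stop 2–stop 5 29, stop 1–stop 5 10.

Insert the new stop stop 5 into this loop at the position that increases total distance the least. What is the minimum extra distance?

Insertion cost between consecutive stops i–j is d(i,stop 5) + d(stop 5,j) − d(i,j):
  between Hub and stop 3: 6 + 28 − 27 = 7
  between stop 3 and stop 4: 28 + 32 − 16 = 44
  between stop 4 and stop 2: 32 + 29 − 10 = 51
  between stop 2 and stop 1: 29 + 10 − 19 = 20
  between stop 1 and Hub: 10 + 6 − 4 = 12
Cheapest insertion is between Hub and stop 3, adding 7.
New total = 76 + 7 = 83.

Adding 7 min by placing stop 5 on the Hub–stop 3 leg.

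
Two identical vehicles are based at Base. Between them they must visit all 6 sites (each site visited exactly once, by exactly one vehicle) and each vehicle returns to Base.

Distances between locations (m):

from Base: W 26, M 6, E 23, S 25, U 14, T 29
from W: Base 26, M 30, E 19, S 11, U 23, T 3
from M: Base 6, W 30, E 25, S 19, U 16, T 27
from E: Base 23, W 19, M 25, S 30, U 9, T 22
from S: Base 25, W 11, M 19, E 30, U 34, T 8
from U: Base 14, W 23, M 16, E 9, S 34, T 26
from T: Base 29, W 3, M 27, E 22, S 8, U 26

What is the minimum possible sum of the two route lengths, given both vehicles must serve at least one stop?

90 m — the smallest possible combined total.

Check every non-empty split of the stops between the two vehicles; for each half take its own optimal tour:
  {W} + {M, E, S, U, T}: 52 + 78 = 130
  {M} + {W, E, S, U, T}: 12 + 78 = 90
  {W, M} + {E, S, U, T}: 62 + 78 = 140
  {E} + {W, M, S, U, T}: 46 + 73 = 119
  {W, E} + {M, S, U, T}: 68 + 73 = 141
  {M, E} + {W, S, U, T}: 54 + 73 = 127
  … (31 splits in total)
Best: vehicle 1 Base → M → Base = 12; vehicle 2 Base → S → T → W → E → U → Base = 78; combined 90.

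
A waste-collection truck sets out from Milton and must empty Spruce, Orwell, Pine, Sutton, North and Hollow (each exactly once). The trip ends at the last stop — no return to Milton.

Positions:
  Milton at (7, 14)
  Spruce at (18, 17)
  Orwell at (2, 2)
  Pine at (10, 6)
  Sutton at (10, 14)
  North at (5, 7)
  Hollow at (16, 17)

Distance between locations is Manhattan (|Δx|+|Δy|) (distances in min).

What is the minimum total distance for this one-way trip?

Minimum one-way distance = 47 min.

There are 6! = 720 possible orderings.
Milton → Spruce → Orwell → Pine → Sutton → North → Hollow: 14+31+12+8+12+21 = 98
Milton → Spruce → Orwell → Pine → Sutton → Hollow → North: 14+31+12+8+9+21 = 95
Milton → Spruce → Orwell → Pine → North → Sutton → Hollow: 14+31+12+6+12+9 = 84
Milton → Spruce → Orwell → Pine → North → Hollow → Sutton: 14+31+12+6+21+9 = 93
Milton → Spruce → Orwell → Pine → Hollow → Sutton → North: 14+31+12+17+9+12 = 95
Milton → Spruce → Orwell → Pine → Hollow → North → Sutton: 14+31+12+17+21+12 = 107
Milton → Spruce → Orwell → Sutton → Pine → North → Hollow: 14+31+20+8+6+21 = 100
Milton → Spruce → Orwell → Sutton → Pine → Hollow → North: 14+31+20+8+17+21 = 111
… (712 more)
Milton → Spruce → Hollow → Sutton → Pine → North → Orwell: 14+2+9+8+6+8 = 47  ← best
The minimum is 47.
One shortest path: Milton → Spruce → Hollow → Sutton → Pine → North → Orwell.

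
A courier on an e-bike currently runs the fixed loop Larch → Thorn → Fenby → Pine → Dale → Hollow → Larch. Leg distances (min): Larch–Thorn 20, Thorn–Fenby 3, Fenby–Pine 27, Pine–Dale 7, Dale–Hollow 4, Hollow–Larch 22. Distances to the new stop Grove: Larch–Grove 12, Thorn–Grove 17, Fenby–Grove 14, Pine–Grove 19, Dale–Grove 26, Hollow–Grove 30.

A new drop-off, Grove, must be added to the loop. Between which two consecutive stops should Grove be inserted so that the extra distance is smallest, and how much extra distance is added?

Adding 6 min by placing Grove on the Fenby–Pine leg.

Insertion cost between consecutive stops i–j is d(i,Grove) + d(Grove,j) − d(i,j):
  between Larch and Thorn: 12 + 17 − 20 = 9
  between Thorn and Fenby: 17 + 14 − 3 = 28
  between Fenby and Pine: 14 + 19 − 27 = 6
  between Pine and Dale: 19 + 26 − 7 = 38
  between Dale and Hollow: 26 + 30 − 4 = 52
  between Hollow and Larch: 30 + 12 − 22 = 20
Cheapest insertion is between Fenby and Pine, adding 6.
New total = 83 + 6 = 89.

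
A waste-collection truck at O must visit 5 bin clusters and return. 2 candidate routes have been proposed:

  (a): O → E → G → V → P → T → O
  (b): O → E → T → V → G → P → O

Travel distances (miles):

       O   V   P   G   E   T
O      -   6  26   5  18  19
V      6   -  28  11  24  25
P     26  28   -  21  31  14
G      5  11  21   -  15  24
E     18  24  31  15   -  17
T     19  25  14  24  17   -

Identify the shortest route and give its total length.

Shortest is (a), total 105 miles.

(a): 18 + 15 + 11 + 28 + 14 + 19 = 105
(b): 18 + 17 + 25 + 11 + 21 + 26 = 118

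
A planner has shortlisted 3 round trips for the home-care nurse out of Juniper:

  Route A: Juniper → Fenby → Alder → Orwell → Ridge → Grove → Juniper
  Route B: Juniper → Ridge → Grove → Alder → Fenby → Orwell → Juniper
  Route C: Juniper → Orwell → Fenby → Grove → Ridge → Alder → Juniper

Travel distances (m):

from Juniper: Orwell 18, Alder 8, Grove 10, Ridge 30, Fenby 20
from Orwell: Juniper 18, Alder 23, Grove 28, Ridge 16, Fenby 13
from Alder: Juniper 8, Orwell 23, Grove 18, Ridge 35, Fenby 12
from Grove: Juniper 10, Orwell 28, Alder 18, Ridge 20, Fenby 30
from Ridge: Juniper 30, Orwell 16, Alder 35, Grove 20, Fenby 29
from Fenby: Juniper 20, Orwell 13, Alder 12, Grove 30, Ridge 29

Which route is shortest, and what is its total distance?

Route A: 20 + 12 + 23 + 16 + 20 + 10 = 101
Route B: 30 + 20 + 18 + 12 + 13 + 18 = 111
Route C: 18 + 13 + 30 + 20 + 35 + 8 = 124

101 m — Route A is the shortest.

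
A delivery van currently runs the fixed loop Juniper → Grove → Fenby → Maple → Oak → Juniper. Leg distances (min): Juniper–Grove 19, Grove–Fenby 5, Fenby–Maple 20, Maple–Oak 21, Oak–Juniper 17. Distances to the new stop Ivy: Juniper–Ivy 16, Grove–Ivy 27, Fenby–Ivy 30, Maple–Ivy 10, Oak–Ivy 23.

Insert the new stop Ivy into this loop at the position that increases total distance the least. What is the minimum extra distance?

Adding 12 min by placing Ivy on the Maple–Oak leg.

Insertion cost between consecutive stops i–j is d(i,Ivy) + d(Ivy,j) − d(i,j):
  between Juniper and Grove: 16 + 27 − 19 = 24
  between Grove and Fenby: 27 + 30 − 5 = 52
  between Fenby and Maple: 30 + 10 − 20 = 20
  between Maple and Oak: 10 + 23 − 21 = 12
  between Oak and Juniper: 23 + 16 − 17 = 22
Cheapest insertion is between Maple and Oak, adding 12.
New total = 82 + 12 = 94.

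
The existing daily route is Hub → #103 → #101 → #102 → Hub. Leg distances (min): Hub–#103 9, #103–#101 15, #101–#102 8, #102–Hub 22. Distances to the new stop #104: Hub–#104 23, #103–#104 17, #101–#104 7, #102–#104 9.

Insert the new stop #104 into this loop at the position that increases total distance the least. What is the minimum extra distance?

Insertion cost between consecutive stops i–j is d(i,#104) + d(#104,j) − d(i,j):
  between Hub and #103: 23 + 17 − 9 = 31
  between #103 and #101: 17 + 7 − 15 = 9
  between #101 and #102: 7 + 9 − 8 = 8
  between #102 and Hub: 9 + 23 − 22 = 10
Cheapest insertion is between #101 and #102, adding 8.
New total = 54 + 8 = 62.

+8 min — insert #104 between #101 and #102.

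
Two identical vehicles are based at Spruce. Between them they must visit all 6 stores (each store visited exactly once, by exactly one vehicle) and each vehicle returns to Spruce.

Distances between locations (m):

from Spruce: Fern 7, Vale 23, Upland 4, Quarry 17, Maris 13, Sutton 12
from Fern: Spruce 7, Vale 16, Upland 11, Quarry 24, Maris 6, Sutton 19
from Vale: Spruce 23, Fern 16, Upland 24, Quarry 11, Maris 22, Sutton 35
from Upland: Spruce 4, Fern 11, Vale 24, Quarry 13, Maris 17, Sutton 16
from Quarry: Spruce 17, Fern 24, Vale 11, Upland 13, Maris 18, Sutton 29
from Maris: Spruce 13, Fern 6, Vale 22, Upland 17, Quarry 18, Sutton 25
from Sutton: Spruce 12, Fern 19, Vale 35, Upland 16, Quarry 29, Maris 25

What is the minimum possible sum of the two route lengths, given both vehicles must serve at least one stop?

Minimum combined distance: 87 m.

Try each way of splitting the stops between the two vehicles (each non-empty) and, for each split, find the best tour for each vehicle:
  {Fern} + {Vale, Upland, Quarry, Maris, Sutton}: 14 + 87 = 101
  {Vale} + {Fern, Upland, Quarry, Maris, Sutton}: 46 + 72 = 118
  {Fern, Vale} + {Upland, Quarry, Maris, Sutton}: 46 + 72 = 118
  {Upland} + {Fern, Vale, Quarry, Maris, Sutton}: 8 + 87 = 95
  {Fern, Upland} + {Vale, Quarry, Maris, Sutton}: 22 + 87 = 109
  {Vale, Upland} + {Fern, Quarry, Maris, Sutton}: 51 + 72 = 123
  … (31 splits in total)
  {Fern, Vale, Upland, Quarry, Maris} + {Sutton}: 63 + 24 = 87  ← best
Best: vehicle 1 Spruce → Fern → Maris → Vale → Quarry → Upland → Spruce = 63; vehicle 2 Spruce → Sutton → Spruce = 24; combined 87.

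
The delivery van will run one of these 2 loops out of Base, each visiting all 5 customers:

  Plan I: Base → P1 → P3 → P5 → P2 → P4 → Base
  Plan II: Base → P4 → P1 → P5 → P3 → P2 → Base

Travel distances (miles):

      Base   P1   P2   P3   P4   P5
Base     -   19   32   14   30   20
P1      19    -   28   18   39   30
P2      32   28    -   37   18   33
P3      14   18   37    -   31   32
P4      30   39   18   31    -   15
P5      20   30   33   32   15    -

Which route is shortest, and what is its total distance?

150 miles — Plan I is the shortest.

Plan I: 19 + 18 + 32 + 33 + 18 + 30 = 150
Plan II: 30 + 39 + 30 + 32 + 37 + 32 = 200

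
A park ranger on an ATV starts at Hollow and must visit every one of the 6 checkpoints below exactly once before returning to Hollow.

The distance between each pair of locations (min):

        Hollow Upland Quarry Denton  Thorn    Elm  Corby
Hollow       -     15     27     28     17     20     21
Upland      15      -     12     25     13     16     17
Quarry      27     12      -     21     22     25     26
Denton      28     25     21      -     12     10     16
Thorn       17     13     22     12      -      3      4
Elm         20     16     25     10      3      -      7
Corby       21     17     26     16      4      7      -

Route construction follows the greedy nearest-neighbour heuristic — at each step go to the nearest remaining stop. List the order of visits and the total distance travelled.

Total distance 86 min via the nearest-neighbour route Hollow → Upland → Quarry → Denton → Elm → Thorn → Corby → Hollow.

Hollow → [Upland:15 / Thorn:17 / Elm:20 / Corby:21 / Quarry:27 / Denton:28] → Upland (15)
Upland → [Quarry:12 / Thorn:13 / Elm:16 / Corby:17 / Denton:25] → Quarry (12)
Quarry → [Denton:21 / Thorn:22 / Elm:25 / Corby:26] → Denton (21)
Denton → [Elm:10 / Thorn:12 / Corby:16] → Elm (10)
Elm → [Thorn:3 / Corby:7] → Thorn (3)
Thorn → [Corby:4] → Corby (4)
Return Corby→Hollow: 21.
Total = 15 + 12 + 21 + 10 + 3 + 4 + 21 = 86.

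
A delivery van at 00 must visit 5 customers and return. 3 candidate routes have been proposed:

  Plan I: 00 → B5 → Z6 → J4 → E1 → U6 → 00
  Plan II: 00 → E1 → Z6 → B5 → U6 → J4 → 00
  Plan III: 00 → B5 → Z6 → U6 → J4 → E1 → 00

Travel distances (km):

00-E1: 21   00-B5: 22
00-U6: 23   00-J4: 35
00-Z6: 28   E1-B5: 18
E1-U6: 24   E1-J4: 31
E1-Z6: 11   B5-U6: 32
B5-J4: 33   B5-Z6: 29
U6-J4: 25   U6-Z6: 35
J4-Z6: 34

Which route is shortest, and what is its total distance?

Plan I: 22 + 29 + 34 + 31 + 24 + 23 = 163
Plan II: 21 + 11 + 29 + 32 + 25 + 35 = 153
Plan III: 22 + 29 + 35 + 25 + 31 + 21 = 163

Shortest is Plan II, total 153 km.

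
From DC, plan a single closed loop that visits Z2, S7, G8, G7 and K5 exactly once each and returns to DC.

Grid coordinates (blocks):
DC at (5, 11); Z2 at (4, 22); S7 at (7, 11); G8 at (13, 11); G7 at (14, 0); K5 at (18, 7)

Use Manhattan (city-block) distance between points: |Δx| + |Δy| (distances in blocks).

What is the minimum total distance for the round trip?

There are 60 distinct closed tours to check (reversals are equivalent).
DC→Z2→S7→G8→G7→K5→DC: 12+14+6+12+11+17 = 72
DC→Z2→S7→G8→K5→G7→DC: 12+14+6+9+11+20 = 72
DC→Z2→S7→G7→G8→K5→DC: 12+14+18+12+9+17 = 82
DC→Z2→S7→G7→K5→G8→DC: 12+14+18+11+9+8 = 72
DC→Z2→S7→K5→G8→G7→DC: 12+14+15+9+12+20 = 82
DC→Z2→S7→K5→G7→G8→DC: 12+14+15+11+12+8 = 72
DC→Z2→G8→S7→G7→K5→DC: 12+20+6+18+11+17 = 84
DC→Z2→G8→S7→K5→G7→DC: 12+20+6+15+11+20 = 84
DC→Z2→G8→G7→S7→K5→DC: 12+20+12+18+15+17 = 94
DC→Z2→G8→G7→K5→S7→DC: 12+20+12+11+15+2 = 72
DC→Z2→G8→K5→S7→G7→DC: 12+20+9+15+18+20 = 94
DC→Z2→G8→K5→G7→S7→DC: 12+20+9+11+18+2 = 72
DC→Z2→G7→S7→G8→K5→DC: 12+32+18+6+9+17 = 94
DC→Z2→G7→S7→K5→G8→DC: 12+32+18+15+9+8 = 94
… (46 more)
The minimum is 72.
One optimal route: DC → Z2 → S7 → G8 → G7 → K5 → DC (or its reverse).

Shortest round trip = 72 blocks.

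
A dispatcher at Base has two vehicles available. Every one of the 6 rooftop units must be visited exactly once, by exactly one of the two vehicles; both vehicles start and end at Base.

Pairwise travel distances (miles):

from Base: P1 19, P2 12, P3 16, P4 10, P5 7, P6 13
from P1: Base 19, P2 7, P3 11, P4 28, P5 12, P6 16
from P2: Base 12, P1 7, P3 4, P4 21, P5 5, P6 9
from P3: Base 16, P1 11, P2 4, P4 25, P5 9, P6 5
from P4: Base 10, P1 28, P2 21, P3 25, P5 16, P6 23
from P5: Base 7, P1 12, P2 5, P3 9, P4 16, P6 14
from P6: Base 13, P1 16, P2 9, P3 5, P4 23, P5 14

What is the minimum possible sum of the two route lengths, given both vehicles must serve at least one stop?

There are 2^5 − 1 = 31 ways to divide the 6 stops into two non-empty groups. For each, the best each vehicle can do is its own shortest tour through its group:
  {P1} + {P2, P3, P4, P5, P6}: 38 + 53 = 91
  {P2} + {P1, P3, P4, P5, P6}: 24 + 67 = 91
  {P1, P2} + {P3, P4, P5, P6}: 38 + 53 = 91
  {P3} + {P1, P2, P4, P5, P6}: 32 + 67 = 99
  {P1, P3} + {P2, P4, P5, P6}: 46 + 53 = 99
  {P2, P3} + {P1, P4, P5, P6}: 32 + 67 = 99
  … (31 splits in total)
  {P4} + {P1, P2, P3, P5, P6}: 20 + 48 = 68  ← best
Best: vehicle 1 Base → P4 → Base = 20; vehicle 2 Base → P5 → P1 → P2 → P3 → P6 → Base = 48; combined 68.

68 miles — the smallest possible combined total.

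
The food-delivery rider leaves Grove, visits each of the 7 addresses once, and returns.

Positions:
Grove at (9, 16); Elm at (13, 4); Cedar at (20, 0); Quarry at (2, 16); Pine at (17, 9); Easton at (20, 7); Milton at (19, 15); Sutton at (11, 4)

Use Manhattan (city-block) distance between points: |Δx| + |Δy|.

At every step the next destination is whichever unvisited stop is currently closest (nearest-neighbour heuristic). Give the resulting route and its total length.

72 along Grove → Quarry → Milton → Pine → Easton → Cedar → Elm → Sutton → Grove.

Grove → [Quarry:7 / Milton:11 / Sutton:14 / Pine:15 / Elm:16 / Easton:20 / Cedar:27] → Quarry (7)
Quarry → [Milton:18 / Sutton:21 / Pine:22 / Elm:23 / Easton:27 / Cedar:34] → Milton (18)
Milton → [Pine:8 / Easton:9 / Cedar:16 / Elm:17 / Sutton:19] → Pine (8)
Pine → [Easton:5 / Elm:9 / Sutton:11 / Cedar:12] → Easton (5)
Easton → [Cedar:7 / Elm:10 / Sutton:12] → Cedar (7)
Cedar → [Elm:11 / Sutton:13] → Elm (11)
Elm → [Sutton:2] → Sutton (2)
Return Sutton→Grove: 14.
Total = 7 + 18 + 8 + 5 + 7 + 11 + 2 + 14 = 72.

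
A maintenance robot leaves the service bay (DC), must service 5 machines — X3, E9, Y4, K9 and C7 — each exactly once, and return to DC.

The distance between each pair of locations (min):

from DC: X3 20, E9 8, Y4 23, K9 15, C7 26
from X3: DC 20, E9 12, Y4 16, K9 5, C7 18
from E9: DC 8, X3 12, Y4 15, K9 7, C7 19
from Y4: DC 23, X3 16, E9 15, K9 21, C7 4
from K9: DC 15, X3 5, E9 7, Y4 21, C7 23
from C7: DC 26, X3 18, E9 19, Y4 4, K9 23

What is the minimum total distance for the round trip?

DC - X3 - E9 - Y4 - K9 - C7 - DC: 20+12+15+21+23+26 = 117
DC - X3 - E9 - Y4 - C7 - K9 - DC: 20+12+15+4+23+15 = 89
DC - X3 - E9 - K9 - Y4 - C7 - DC: 20+12+7+21+4+26 = 90
DC - X3 - E9 - K9 - C7 - Y4 - DC: 20+12+7+23+4+23 = 89
DC - X3 - E9 - C7 - Y4 - K9 - DC: 20+12+19+4+21+15 = 91
DC - X3 - E9 - C7 - K9 - Y4 - DC: 20+12+19+23+21+23 = 118
DC - X3 - Y4 - E9 - K9 - C7 - DC: 20+16+15+7+23+26 = 107
DC - X3 - Y4 - E9 - C7 - K9 - DC: 20+16+15+19+23+15 = 108
DC - X3 - Y4 - K9 - E9 - C7 - DC: 20+16+21+7+19+26 = 109
DC - X3 - Y4 - K9 - C7 - E9 - DC: 20+16+21+23+19+8 = 107
DC - X3 - Y4 - C7 - E9 - K9 - DC: 20+16+4+19+7+15 = 81
DC - X3 - Y4 - C7 - K9 - E9 - DC: 20+16+4+23+7+8 = 78
DC - X3 - K9 - E9 - Y4 - C7 - DC: 20+5+7+15+4+26 = 77
DC - X3 - K9 - E9 - C7 - Y4 - DC: 20+5+7+19+4+23 = 78
… (46 more)
DC - E9 - Y4 - C7 - X3 - K9 - DC: 8+15+4+18+5+15 = 65  ← best
The minimum is 65.
One optimal route: DC → E9 → Y4 → C7 → X3 → K9 → DC (or its reverse).

65 min — the shortest possible round trip.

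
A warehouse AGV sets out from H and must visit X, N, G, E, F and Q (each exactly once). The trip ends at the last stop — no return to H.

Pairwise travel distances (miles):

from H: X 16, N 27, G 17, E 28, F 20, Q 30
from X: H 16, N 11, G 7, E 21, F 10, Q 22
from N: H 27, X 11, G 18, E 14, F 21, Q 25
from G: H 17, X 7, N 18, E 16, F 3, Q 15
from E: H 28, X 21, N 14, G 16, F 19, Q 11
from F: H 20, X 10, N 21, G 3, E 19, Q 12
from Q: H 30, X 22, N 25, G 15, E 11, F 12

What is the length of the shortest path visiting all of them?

There are 6! = 720 possible orderings.
H - X - N - G - E - F - Q: 16+11+18+16+19+12 = 92
H - X - N - G - E - Q - F: 16+11+18+16+11+12 = 84
H - X - N - G - F - E - Q: 16+11+18+3+19+11 = 78
H - X - N - G - F - Q - E: 16+11+18+3+12+11 = 71
H - X - N - G - Q - E - F: 16+11+18+15+11+19 = 90
H - X - N - G - Q - F - E: 16+11+18+15+12+19 = 91
H - X - N - E - G - F - Q: 16+11+14+16+3+12 = 72
H - X - N - E - G - Q - F: 16+11+14+16+15+12 = 84
… (712 more)
H - X - G - F - Q - E - N: 16+7+3+12+11+14 = 63  ← best
The minimum is 63.
One shortest path: H → X → G → F → Q → E → N.

Shortest open route: 63 miles.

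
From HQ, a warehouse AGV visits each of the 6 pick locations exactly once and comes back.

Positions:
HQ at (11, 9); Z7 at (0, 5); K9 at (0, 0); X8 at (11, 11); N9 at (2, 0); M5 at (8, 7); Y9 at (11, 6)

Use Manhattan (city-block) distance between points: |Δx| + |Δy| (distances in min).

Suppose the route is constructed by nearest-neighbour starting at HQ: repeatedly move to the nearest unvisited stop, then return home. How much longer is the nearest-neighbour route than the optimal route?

2 min longer than the optimal tour.

HQ: X8=2, Y9=3, M5=5, Z7=15, N9=18, K9=20 ⇒ X8
X8: Y9=5, M5=7, Z7=17, N9=20, K9=22 ⇒ Y9
Y9: M5=4, Z7=12, N9=15, K9=17 ⇒ M5
M5: Z7=10, N9=13, K9=15 ⇒ Z7
Z7: K9=5, N9=7 ⇒ K9
K9: N9=2 ⇒ N9
NN route HQ → X8 → Y9 → M5 → Z7 → K9 → N9 → HQ costs 46.
Optimal: HQ → X8 → M5 → Z7 → K9 → N9 → Y9 → HQ costs 44 (by enumerating all 360 distinct tours).
Excess = 46 − 44 = 2.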